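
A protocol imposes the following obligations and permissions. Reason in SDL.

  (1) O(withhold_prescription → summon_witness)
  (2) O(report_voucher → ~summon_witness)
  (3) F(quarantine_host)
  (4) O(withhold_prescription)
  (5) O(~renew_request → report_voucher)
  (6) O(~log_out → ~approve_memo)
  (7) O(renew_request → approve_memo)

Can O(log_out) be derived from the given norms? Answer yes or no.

From premise 4 we have O(withhold_prescription).
With premise 1, O(withhold_prescription → summon_witness), the K-axiom yields O(summon_witness).
Premise 2 is O(report_voucher → ~summon_witness); contrapositively O(summon_witness → ~report_voucher). Since O(summon_witness) holds, K gives O(~report_voucher).
Premise 5, O(~renew_request → report_voucher), contraposes to O(~report_voucher → renew_request); with O(~report_voucher) we get O(renew_request).
With premise 7, O(renew_request → approve_memo), the K-axiom yields O(approve_memo).
Premise 6, O(~log_out → ~approve_memo), contraposes to O(approve_memo → log_out); with O(approve_memo) we get O(log_out).
Premise 3 does not contribute to this derivation.
So O(log_out) follows.

Yes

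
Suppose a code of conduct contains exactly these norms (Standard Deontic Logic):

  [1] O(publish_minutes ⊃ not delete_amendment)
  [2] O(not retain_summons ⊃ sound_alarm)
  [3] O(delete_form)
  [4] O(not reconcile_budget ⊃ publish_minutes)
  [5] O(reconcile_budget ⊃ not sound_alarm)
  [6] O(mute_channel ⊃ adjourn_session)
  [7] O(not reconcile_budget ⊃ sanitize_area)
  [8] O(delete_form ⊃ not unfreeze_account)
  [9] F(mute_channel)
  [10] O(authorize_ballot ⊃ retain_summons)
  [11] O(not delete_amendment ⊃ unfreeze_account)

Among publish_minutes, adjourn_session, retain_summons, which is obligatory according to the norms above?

retain_summons

Premise 3 gives O(delete_form).
Applying K to premise 8 (O(delete_form ⊃ not unfreeze_account)) and O(delete_form) yields O(not unfreeze_account).
Premise 11, O(not delete_amendment ⊃ unfreeze_account), contraposes to O(not unfreeze_account ⊃ delete_amendment); with O(not unfreeze_account) we get O(delete_amendment).
The contrapositive of premise 1 (O(publish_minutes ⊃ not delete_amendment)) is O(delete_amendment ⊃ not publish_minutes), and O(delete_amendment) is already established, so O(not publish_minutes).
Premise 4, O(not reconcile_budget ⊃ publish_minutes), contraposes to O(not publish_minutes ⊃ reconcile_budget); with O(not publish_minutes) we get O(reconcile_budget).
Applying K to premise 5 (O(reconcile_budget ⊃ not sound_alarm)) and O(reconcile_budget) yields O(not sound_alarm).
Premise 2, O(not retain_summons ⊃ sound_alarm), contraposes to O(not sound_alarm ⊃ retain_summons); with O(not sound_alarm) we get O(retain_summons).
So O(retain_summons) holds — retain_summons is obligatory. None of the other listed options is made obligatory by any chain of premises.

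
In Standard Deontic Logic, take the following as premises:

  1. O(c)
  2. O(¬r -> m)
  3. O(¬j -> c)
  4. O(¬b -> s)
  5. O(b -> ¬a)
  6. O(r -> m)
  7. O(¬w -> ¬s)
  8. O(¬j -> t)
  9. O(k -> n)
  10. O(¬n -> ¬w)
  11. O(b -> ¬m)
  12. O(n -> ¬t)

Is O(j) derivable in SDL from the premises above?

By case analysis on r: premise 6 gives O(r -> m) and premise 2 gives O(¬r -> m), so O(m) either way.
The contrapositive of premise 11 (O(b -> ¬m)) is O(m -> ¬b), and O(m) is already established, so O(¬b).
Applying K to premise 4 (O(¬b -> s)) and O(¬b) yields O(s).
Premise 7, O(¬w -> ¬s), contraposes to O(s -> w); with O(s) we get O(w).
The contrapositive of premise 10 (O(¬n -> ¬w)) is O(w -> n), and O(w) is already established, so O(n).
Applying K to premise 12 (O(n -> ¬t)) and O(n) yields O(¬t).
The contrapositive of premise 8 (O(¬j -> t)) is O(¬t -> j), and O(¬t) is already established, so O(j).
Premises 1, 3, 5, 9 do not contribute to this derivation.
So O(j) follows.

Yes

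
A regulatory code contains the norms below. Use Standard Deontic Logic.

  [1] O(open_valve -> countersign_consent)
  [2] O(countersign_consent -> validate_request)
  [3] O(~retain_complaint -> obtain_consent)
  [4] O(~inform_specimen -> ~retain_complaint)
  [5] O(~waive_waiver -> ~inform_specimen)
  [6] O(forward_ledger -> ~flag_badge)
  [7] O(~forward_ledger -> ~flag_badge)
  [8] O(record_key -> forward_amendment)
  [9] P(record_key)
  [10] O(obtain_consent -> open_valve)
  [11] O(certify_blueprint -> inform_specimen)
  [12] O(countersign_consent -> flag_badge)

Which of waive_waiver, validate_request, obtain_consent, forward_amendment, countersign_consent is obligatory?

Premises 7 and 6 cover both cases: O(~forward_ledger -> ~flag_badge) and O(forward_ledger -> ~flag_badge). Since ~forward_ledger ∨ forward_ledger is a tautology, O(~flag_badge) follows.
Premise 12 is O(countersign_consent -> flag_badge); contrapositively O(~flag_badge -> ~countersign_consent). Since O(~flag_badge) holds, K gives O(~countersign_consent).
Premise 1, O(open_valve -> countersign_consent), contraposes to O(~countersign_consent -> ~open_valve); with O(~countersign_consent) we get O(~open_valve).
The contrapositive of premise 10 (O(obtain_consent -> open_valve)) is O(~open_valve -> ~obtain_consent), and O(~open_valve) is already established, so O(~obtain_consent).
Premise 3 is O(~retain_complaint -> obtain_consent); contrapositively O(~obtain_consent -> retain_complaint). Since O(~obtain_consent) holds, K gives O(retain_complaint).
The contrapositive of premise 4 (O(~inform_specimen -> ~retain_complaint)) is O(retain_complaint -> inform_specimen), and O(retain_complaint) is already established, so O(inform_specimen).
Premise 5 is O(~waive_waiver -> ~inform_specimen); contrapositively O(inform_specimen -> waive_waiver). Since O(inform_specimen) holds, K gives O(waive_waiver).
So O(waive_waiver) holds — waive_waiver is obligatory. None of the other listed options is made obligatory by any chain of premises.

waive_waiver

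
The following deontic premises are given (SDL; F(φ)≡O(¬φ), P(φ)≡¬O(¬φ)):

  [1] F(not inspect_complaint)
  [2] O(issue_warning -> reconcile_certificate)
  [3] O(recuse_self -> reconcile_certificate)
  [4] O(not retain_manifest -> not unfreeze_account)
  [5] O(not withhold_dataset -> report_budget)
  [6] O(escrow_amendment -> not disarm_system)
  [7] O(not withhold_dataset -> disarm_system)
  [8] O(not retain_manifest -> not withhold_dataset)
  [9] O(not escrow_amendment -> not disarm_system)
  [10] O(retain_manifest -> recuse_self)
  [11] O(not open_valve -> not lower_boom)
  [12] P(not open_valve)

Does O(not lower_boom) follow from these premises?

No

Premise 11 is O(not open_valve -> not lower_boom), but O(not open_valve) is not derivable from the premises (the permission P(not open_valve) asserts only not O(open_valve), not O(not open_valve)), so it does not yield O(not lower_boom).
No other premise forces O(not lower_boom). An ideal world satisfying every premise can still have not lower_boom false, so O(not lower_boom) is not derivable.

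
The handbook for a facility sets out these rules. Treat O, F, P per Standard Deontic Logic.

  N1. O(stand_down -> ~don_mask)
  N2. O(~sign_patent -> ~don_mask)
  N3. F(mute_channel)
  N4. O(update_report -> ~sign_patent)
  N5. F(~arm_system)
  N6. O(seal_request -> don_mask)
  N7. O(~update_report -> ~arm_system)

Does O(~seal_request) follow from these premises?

Premise 5, F(~arm_system), is equivalent to O(arm_system).
Premise 7, O(~update_report -> ~arm_system), contraposes to O(arm_system -> update_report); with O(arm_system) we get O(update_report).
From O(update_report) and premise 4, O(update_report -> ~sign_patent), we obtain O(~sign_patent).
With premise 2, O(~sign_patent -> ~don_mask), the K-axiom yields O(~don_mask).
The contrapositive of premise 6 (O(seal_request -> don_mask)) is O(~don_mask -> ~seal_request), and O(~don_mask) is already established, so O(~seal_request).
Premises 1, 3 do not contribute to this derivation.
So O(~seal_request) follows.

Yes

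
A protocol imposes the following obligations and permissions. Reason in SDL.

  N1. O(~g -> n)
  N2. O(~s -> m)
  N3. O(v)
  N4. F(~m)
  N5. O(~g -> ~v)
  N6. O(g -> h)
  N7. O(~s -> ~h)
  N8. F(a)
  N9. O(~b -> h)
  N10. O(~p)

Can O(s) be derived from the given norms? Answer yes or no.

Yes

Premise 3 gives O(v).
Premise 5, O(~g -> ~v), contraposes to O(v -> g); with O(v) we get O(g).
From O(g) and premise 6, O(g -> h), we obtain O(h).
The contrapositive of premise 7 (O(~s -> ~h)) is O(h -> s), and O(h) is already established, so O(s).
Premises 1, 2, 4, 8, 9, 10 do not contribute to this derivation.
So O(s) follows.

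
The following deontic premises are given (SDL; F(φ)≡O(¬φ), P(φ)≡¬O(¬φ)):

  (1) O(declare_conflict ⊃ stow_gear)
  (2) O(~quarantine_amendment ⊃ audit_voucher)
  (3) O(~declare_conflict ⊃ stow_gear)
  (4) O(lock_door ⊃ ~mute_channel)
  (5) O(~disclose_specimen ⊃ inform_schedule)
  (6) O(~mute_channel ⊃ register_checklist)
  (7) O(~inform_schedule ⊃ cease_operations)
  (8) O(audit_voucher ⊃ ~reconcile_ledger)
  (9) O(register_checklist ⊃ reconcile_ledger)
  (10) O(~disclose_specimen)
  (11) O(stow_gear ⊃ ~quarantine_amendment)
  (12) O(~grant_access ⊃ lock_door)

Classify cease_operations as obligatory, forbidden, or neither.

Neither

Premise 7 is O(~inform_schedule ⊃ cease_operations), but O(~inform_schedule) is not derivable from the premises, so it does not yield O(cease_operations).
No premise or chain of K-axiom applications forces O(cease_operations), and none forces O(~cease_operations). So cease_operations is neither obligatory nor forbidden under these norms.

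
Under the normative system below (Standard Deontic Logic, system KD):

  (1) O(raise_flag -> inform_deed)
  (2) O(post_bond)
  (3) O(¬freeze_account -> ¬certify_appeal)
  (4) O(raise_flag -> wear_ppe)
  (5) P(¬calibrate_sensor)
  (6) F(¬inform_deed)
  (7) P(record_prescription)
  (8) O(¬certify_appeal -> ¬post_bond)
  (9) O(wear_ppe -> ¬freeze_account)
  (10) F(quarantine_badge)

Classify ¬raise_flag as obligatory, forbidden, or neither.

Premise 2 gives O(post_bond).
Premise 8 is O(¬certify_appeal -> ¬post_bond); contrapositively O(post_bond -> certify_appeal). Since O(post_bond) holds, K gives O(certify_appeal).
The contrapositive of premise 3 (O(¬freeze_account -> ¬certify_appeal)) is O(certify_appeal -> freeze_account), and O(certify_appeal) is already established, so O(freeze_account).
Premise 9 is O(wear_ppe -> ¬freeze_account); contrapositively O(freeze_account -> ¬wear_ppe). Since O(freeze_account) holds, K gives O(¬wear_ppe).
Premise 4 is O(raise_flag -> wear_ppe); contrapositively O(¬wear_ppe -> ¬raise_flag). Since O(¬wear_ppe) holds, K gives O(¬raise_flag).
Premises 1, 5, 6, 7, 10 do not contribute to this derivation.
Hence ¬raise_flag is obligatory.

Obligatory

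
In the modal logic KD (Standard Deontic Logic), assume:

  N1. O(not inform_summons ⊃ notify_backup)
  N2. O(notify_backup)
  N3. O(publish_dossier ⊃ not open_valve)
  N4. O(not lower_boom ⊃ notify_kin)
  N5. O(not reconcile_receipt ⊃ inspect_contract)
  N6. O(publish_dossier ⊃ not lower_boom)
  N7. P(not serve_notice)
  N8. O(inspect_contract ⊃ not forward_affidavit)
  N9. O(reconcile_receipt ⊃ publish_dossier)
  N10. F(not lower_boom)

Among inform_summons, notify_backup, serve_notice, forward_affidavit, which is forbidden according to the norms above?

Premise 10, F(not lower_boom), is equivalent to O(lower_boom).
Premise 6 is O(publish_dossier ⊃ not lower_boom); contrapositively O(lower_boom ⊃ not publish_dossier). Since O(lower_boom) holds, K gives O(not publish_dossier).
The contrapositive of premise 9 (O(reconcile_receipt ⊃ publish_dossier)) is O(not publish_dossier ⊃ not reconcile_receipt), and O(not publish_dossier) is already established, so O(not reconcile_receipt).
Premise 5 is O(not reconcile_receipt ⊃ inspect_contract); since O(not reconcile_receipt), deontic closure gives O(inspect_contract).
With premise 8, O(inspect_contract ⊃ not forward_affidavit), the K-axiom yields O(not forward_affidavit).
So O(not forward_affidavit) holds, i.e. forward_affidavit is forbidden. None of the other listed options is forbidden under the premises.

forward_affidavit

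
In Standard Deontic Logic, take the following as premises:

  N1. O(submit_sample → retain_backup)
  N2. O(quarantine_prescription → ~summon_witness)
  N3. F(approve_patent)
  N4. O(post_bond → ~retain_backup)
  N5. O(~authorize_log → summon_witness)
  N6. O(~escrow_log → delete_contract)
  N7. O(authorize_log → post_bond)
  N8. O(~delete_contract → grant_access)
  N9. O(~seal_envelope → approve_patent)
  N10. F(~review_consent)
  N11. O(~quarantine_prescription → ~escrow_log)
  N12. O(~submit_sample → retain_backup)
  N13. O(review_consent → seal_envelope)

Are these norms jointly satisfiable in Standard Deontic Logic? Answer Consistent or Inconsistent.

Premise 9 is O(~seal_envelope → approve_patent), but O(~seal_envelope) is not derivable from the premises, so it does not yield O(approve_patent).
So O(approve_patent) is not derivable, and the apparent clash with O(~approve_patent) does not arise.
A world satisfying every obligation exists (e.g. approve_patent=false, authorize_log=false, delete_contract=true, escrow_log=false, grant_access=false, post_bond=false, quarantine_prescription=false, retain_backup=true, review_consent=true, seal_envelope=true, submit_sample=false, summon_witness=true); no atom is both obligatory and forbidden, so the set is consistent.

Consistent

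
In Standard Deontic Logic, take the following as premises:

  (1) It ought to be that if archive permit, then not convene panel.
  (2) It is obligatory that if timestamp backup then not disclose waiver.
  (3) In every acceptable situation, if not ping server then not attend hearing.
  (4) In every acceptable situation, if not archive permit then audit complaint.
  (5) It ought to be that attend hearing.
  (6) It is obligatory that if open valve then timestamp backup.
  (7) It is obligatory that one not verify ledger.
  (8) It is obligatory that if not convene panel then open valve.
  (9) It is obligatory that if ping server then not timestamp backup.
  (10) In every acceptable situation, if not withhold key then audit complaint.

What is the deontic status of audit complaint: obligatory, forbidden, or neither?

From premise 5 we have O(attend_hearing).
Premise 3, O(¬ping_server → ¬attend_hearing), contraposes to O(attend_hearing → ping_server); with O(attend_hearing) we get O(ping_server).
With premise 9, O(ping_server → ¬timestamp_backup), the K-axiom yields O(¬timestamp_backup).
Premise 6 is O(open_valve → timestamp_backup); contrapositively O(¬timestamp_backup → ¬open_valve). Since O(¬timestamp_backup) holds, K gives O(¬open_valve).
The contrapositive of premise 8 (O(¬convene_panel → open_valve)) is O(¬open_valve → convene_panel), and O(¬open_valve) is already established, so O(convene_panel).
The contrapositive of premise 1 (O(archive_permit → ¬convene_panel)) is O(convene_panel → ¬archive_permit), and O(convene_panel) is already established, so O(¬archive_permit).
With premise 4, O(¬archive_permit → audit_complaint), the K-axiom yields O(audit_complaint).
Premises 2, 7, 10 do not contribute to this derivation.
Hence audit_complaint is obligatory.

Obligatory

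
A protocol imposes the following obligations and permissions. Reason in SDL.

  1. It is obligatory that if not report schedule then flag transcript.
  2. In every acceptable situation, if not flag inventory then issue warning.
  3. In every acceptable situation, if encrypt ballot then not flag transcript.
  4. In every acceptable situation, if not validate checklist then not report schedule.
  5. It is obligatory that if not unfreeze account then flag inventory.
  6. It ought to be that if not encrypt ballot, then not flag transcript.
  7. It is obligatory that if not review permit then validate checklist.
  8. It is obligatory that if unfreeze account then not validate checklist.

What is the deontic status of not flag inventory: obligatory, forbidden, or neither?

Forbidden

Premises 6 and 3 are O(¬encrypt_ballot → ¬flag_transcript) and O(encrypt_ballot → ¬flag_transcript); every ideal world satisfies ¬encrypt_ballot or encrypt_ballot, so in either case ¬flag_transcript holds — hence O(¬flag_transcript).
Premise 1, O(¬report_schedule → flag_transcript), contraposes to O(¬flag_transcript → report_schedule); with O(¬flag_transcript) we get O(report_schedule).
Premise 4 is O(¬validate_checklist → ¬report_schedule); contrapositively O(report_schedule → validate_checklist). Since O(report_schedule) holds, K gives O(validate_checklist).
Premise 8, O(unfreeze_account → ¬validate_checklist), contraposes to O(validate_checklist → ¬unfreeze_account); with O(validate_checklist) we get O(¬unfreeze_account).
From O(¬unfreeze_account) and premise 5, O(¬unfreeze_account → flag_inventory), we obtain O(flag_inventory).
Premises 2, 7 do not contribute to this derivation.
Thus O(flag_inventory), which is F(¬flag_inventory): ¬flag_inventory is forbidden.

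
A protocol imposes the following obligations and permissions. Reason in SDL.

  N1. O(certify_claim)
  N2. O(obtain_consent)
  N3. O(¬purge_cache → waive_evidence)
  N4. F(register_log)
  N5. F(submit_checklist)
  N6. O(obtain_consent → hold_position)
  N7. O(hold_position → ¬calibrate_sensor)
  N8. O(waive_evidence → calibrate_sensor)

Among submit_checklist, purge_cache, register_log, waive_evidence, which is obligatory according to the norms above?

purge_cache

Premise 2 gives O(obtain_consent).
With premise 6, O(obtain_consent → hold_position), the K-axiom yields O(hold_position).
Applying K to premise 7 (O(hold_position → ¬calibrate_sensor)) and O(hold_position) yields O(¬calibrate_sensor).
The contrapositive of premise 8 (O(waive_evidence → calibrate_sensor)) is O(¬calibrate_sensor → ¬waive_evidence), and O(¬calibrate_sensor) is already established, so O(¬waive_evidence).
Premise 3, O(¬purge_cache → waive_evidence), contraposes to O(¬waive_evidence → purge_cache); with O(¬waive_evidence) we get O(purge_cache).
So O(purge_cache) holds — purge_cache is obligatory. None of the other listed options is made obligatory by any chain of premises.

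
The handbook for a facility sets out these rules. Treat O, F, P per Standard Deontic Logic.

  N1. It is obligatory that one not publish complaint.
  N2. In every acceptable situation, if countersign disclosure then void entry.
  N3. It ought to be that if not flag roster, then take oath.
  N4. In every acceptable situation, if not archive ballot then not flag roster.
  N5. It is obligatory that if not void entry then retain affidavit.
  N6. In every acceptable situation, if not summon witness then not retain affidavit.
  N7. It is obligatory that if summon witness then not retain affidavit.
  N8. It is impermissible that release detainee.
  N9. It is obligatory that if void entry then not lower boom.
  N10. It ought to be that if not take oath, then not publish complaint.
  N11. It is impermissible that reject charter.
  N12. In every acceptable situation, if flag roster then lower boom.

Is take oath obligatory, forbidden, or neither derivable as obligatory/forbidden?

Obligatory

Premises 6 and 7 cover both cases: O(¬summon_witness → ¬retain_affidavit) and O(summon_witness → ¬retain_affidavit). Since ¬summon_witness ∨ summon_witness is a tautology, O(¬retain_affidavit) follows.
Premise 5, O(¬void_entry → retain_affidavit), contraposes to O(¬retain_affidavit → void_entry); with O(¬retain_affidavit) we get O(void_entry).
Premise 9 is O(void_entry → ¬lower_boom); since O(void_entry), deontic closure gives O(¬lower_boom).
Premise 12, O(flag_roster → lower_boom), contraposes to O(¬lower_boom → ¬flag_roster); with O(¬lower_boom) we get O(¬flag_roster).
With premise 3, O(¬flag_roster → take_oath), the K-axiom yields O(take_oath).
Premises 1, 2, 4, 8, 10, 11 do not contribute to this derivation.
Hence take_oath is obligatory.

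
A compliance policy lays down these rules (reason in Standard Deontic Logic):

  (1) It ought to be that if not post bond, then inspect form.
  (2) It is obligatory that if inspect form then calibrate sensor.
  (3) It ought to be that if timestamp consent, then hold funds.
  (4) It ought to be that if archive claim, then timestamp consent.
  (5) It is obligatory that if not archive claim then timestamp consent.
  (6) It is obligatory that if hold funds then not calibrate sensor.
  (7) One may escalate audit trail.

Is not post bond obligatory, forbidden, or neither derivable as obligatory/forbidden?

Forbidden

Premises 4 and 5 are O(archive_claim → timestamp_consent) and O(¬archive_claim → timestamp_consent); every ideal world satisfies archive_claim or ¬archive_claim, so in either case timestamp_consent holds — hence O(timestamp_consent).
With premise 3, O(timestamp_consent → hold_funds), the K-axiom yields O(hold_funds).
With premise 6, O(hold_funds → ¬calibrate_sensor), the K-axiom yields O(¬calibrate_sensor).
Premise 2 is O(inspect_form → calibrate_sensor); contrapositively O(¬calibrate_sensor → ¬inspect_form). Since O(¬calibrate_sensor) holds, K gives O(¬inspect_form).
Premise 1 is O(¬post_bond → inspect_form); contrapositively O(¬inspect_form → post_bond). Since O(¬inspect_form) holds, K gives O(post_bond).
Premise 7 does not contribute to this derivation.
Thus O(post_bond), which is F(¬post_bond): ¬post_bond is forbidden.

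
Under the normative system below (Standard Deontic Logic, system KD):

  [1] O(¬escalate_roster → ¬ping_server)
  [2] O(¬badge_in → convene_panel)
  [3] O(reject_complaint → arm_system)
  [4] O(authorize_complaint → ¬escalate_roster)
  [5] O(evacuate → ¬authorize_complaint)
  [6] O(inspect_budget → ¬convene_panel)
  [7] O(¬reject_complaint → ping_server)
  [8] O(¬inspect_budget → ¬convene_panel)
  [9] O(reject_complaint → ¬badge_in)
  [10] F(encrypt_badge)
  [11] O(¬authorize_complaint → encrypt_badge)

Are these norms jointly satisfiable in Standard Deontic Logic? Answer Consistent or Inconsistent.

Inconsistent

Premises 6 and 8 cover both cases: O(inspect_budget → ¬convene_panel) and O(¬inspect_budget → ¬convene_panel). Since inspect_budget ∨ ¬inspect_budget is a tautology, O(¬convene_panel) follows.
Premise 2, O(¬badge_in → convene_panel), contraposes to O(¬convene_panel → badge_in); with O(¬convene_panel) we get O(badge_in).
Premise 9 is O(reject_complaint → ¬badge_in); contrapositively O(badge_in → ¬reject_complaint). Since O(badge_in) holds, K gives O(¬reject_complaint).
Premise 7 is O(¬reject_complaint → ping_server); since O(¬reject_complaint), deontic closure gives O(ping_server).
Premise 1 is O(¬escalate_roster → ¬ping_server); contrapositively O(ping_server → escalate_roster). Since O(ping_server) holds, K gives O(escalate_roster).
Premise 4 is O(authorize_complaint → ¬escalate_roster); contrapositively O(escalate_roster → ¬authorize_complaint). Since O(escalate_roster) holds, K gives O(¬authorize_complaint).
With premise 11, O(¬authorize_complaint → encrypt_badge), the K-axiom yields O(encrypt_badge).
Yet premise 10 is F(encrypt_badge), i.e. O(¬encrypt_badge).
We now have both O(encrypt_badge) and O(¬encrypt_badge) — encrypt_badge is simultaneously obligatory and forbidden, violating the D-axiom.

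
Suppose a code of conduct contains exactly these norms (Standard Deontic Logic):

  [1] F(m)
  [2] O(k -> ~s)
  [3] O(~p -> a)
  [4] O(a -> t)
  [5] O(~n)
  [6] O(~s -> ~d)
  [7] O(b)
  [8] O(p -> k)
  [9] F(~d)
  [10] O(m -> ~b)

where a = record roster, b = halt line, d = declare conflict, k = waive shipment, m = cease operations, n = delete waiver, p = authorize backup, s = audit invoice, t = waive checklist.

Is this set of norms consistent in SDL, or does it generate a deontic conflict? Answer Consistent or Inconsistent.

Premise 10 is O(m -> ~b), but O(m) is not derivable from the premises, so it does not yield O(~b).
So O(~b) is not derivable, and the apparent clash with O(b) does not arise.
A world satisfying every obligation exists (e.g. a=true, b=true, d=true, k=false, m=false, n=false, p=false, s=true, t=true); no atom is both obligatory and forbidden, so the set is consistent.

Consistent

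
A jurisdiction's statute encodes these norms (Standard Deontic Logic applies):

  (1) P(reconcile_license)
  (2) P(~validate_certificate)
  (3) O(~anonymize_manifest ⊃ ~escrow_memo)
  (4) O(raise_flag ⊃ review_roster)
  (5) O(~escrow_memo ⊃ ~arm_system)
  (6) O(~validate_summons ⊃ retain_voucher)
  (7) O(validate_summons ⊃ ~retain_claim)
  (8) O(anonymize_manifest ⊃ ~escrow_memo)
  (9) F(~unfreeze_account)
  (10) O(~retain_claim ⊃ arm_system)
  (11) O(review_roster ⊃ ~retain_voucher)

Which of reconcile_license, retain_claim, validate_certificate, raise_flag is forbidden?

raise_flag

Premises 8 and 3 are O(anonymize_manifest ⊃ ~escrow_memo) and O(~anonymize_manifest ⊃ ~escrow_memo); every ideal world satisfies anonymize_manifest or ~anonymize_manifest, so in either case ~escrow_memo holds — hence O(~escrow_memo).
Premise 5 is O(~escrow_memo ⊃ ~arm_system); since O(~escrow_memo), deontic closure gives O(~arm_system).
Premise 10 is O(~retain_claim ⊃ arm_system); contrapositively O(~arm_system ⊃ retain_claim). Since O(~arm_system) holds, K gives O(retain_claim).
Premise 7 is O(validate_summons ⊃ ~retain_claim); contrapositively O(retain_claim ⊃ ~validate_summons). Since O(retain_claim) holds, K gives O(~validate_summons).
Applying K to premise 6 (O(~validate_summons ⊃ retain_voucher)) and O(~validate_summons) yields O(retain_voucher).
The contrapositive of premise 11 (O(review_roster ⊃ ~retain_voucher)) is O(retain_voucher ⊃ ~review_roster), and O(retain_voucher) is already established, so O(~review_roster).
Premise 4, O(raise_flag ⊃ review_roster), contraposes to O(~review_roster ⊃ ~raise_flag); with O(~review_roster) we get O(~raise_flag).
So O(~raise_flag) holds, i.e. raise_flag is forbidden. None of the other listed options is forbidden under the premises.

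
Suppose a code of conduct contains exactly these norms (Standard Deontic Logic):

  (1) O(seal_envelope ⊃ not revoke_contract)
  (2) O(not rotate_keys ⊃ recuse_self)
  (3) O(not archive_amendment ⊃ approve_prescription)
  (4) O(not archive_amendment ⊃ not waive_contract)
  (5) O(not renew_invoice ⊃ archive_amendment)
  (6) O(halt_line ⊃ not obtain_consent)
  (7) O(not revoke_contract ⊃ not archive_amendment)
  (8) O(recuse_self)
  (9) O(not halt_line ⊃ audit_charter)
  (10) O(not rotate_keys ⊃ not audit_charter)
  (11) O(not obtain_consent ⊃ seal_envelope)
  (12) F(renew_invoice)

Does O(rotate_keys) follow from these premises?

F(renew_invoice) at premise 12 means O(not renew_invoice).
From O(not renew_invoice) and premise 5, O(not renew_invoice ⊃ archive_amendment), we obtain O(archive_amendment).
The contrapositive of premise 7 (O(not revoke_contract ⊃ not archive_amendment)) is O(archive_amendment ⊃ revoke_contract), and O(archive_amendment) is already established, so O(revoke_contract).
The contrapositive of premise 1 (O(seal_envelope ⊃ not revoke_contract)) is O(revoke_contract ⊃ not seal_envelope), and O(revoke_contract) is already established, so O(not seal_envelope).
The contrapositive of premise 11 (O(not obtain_consent ⊃ seal_envelope)) is O(not seal_envelope ⊃ obtain_consent), and O(not seal_envelope) is already established, so O(obtain_consent).
Premise 6, O(halt_line ⊃ not obtain_consent), contraposes to O(obtain_consent ⊃ not halt_line); with O(obtain_consent) we get O(not halt_line).
With premise 9, O(not halt_line ⊃ audit_charter), the K-axiom yields O(audit_charter).
The contrapositive of premise 10 (O(not rotate_keys ⊃ not audit_charter)) is O(audit_charter ⊃ rotate_keys), and O(audit_charter) is already established, so O(rotate_keys).
Premises 2, 3, 4, 8 do not contribute to this derivation.
So O(rotate_keys) follows.

Yes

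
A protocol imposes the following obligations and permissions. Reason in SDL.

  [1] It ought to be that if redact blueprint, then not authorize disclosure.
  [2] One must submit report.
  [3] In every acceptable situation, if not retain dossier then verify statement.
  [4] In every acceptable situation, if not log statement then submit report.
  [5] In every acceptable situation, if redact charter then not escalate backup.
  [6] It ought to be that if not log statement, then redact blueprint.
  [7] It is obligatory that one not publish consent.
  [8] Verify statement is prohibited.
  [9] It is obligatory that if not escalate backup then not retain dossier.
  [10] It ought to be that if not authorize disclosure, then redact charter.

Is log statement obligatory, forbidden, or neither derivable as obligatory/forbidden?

F(verify_statement) at premise 8 means O(¬verify_statement).
Premise 3 is O(¬retain_dossier → verify_statement); contrapositively O(¬verify_statement → retain_dossier). Since O(¬verify_statement) holds, K gives O(retain_dossier).
The contrapositive of premise 9 (O(¬escalate_backup → ¬retain_dossier)) is O(retain_dossier → escalate_backup), and O(retain_dossier) is already established, so O(escalate_backup).
The contrapositive of premise 5 (O(redact_charter → ¬escalate_backup)) is O(escalate_backup → ¬redact_charter), and O(escalate_backup) is already established, so O(¬redact_charter).
Premise 10 is O(¬authorize_disclosure → redact_charter); contrapositively O(¬redact_charter → authorize_disclosure). Since O(¬redact_charter) holds, K gives O(authorize_disclosure).
Premise 1 is O(redact_blueprint → ¬authorize_disclosure); contrapositively O(authorize_disclosure → ¬redact_blueprint). Since O(authorize_disclosure) holds, K gives O(¬redact_blueprint).
Premise 6, O(¬log_statement → redact_blueprint), contraposes to O(¬redact_blueprint → log_statement); with O(¬redact_blueprint) we get O(log_statement).
Premises 2, 4, 7 do not contribute to this derivation.
Hence log_statement is obligatory.

Obligatory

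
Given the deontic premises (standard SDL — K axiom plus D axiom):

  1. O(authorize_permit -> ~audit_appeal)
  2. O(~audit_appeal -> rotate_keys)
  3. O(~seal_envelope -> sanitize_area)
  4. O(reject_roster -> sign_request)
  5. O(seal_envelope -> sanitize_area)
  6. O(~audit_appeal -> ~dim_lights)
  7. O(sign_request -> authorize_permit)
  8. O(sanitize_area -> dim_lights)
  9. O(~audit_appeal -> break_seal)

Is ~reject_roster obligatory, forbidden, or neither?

Obligatory

Premises 5 and 3 are O(seal_envelope -> sanitize_area) and O(~seal_envelope -> sanitize_area); every ideal world satisfies seal_envelope or ~seal_envelope, so in either case sanitize_area holds — hence O(sanitize_area).
From O(sanitize_area) and premise 8, O(sanitize_area -> dim_lights), we obtain O(dim_lights).
The contrapositive of premise 6 (O(~audit_appeal -> ~dim_lights)) is O(dim_lights -> audit_appeal), and O(dim_lights) is already established, so O(audit_appeal).
Premise 1, O(authorize_permit -> ~audit_appeal), contraposes to O(audit_appeal -> ~authorize_permit); with O(audit_appeal) we get O(~authorize_permit).
Premise 7 is O(sign_request -> authorize_permit); contrapositively O(~authorize_permit -> ~sign_request). Since O(~authorize_permit) holds, K gives O(~sign_request).
The contrapositive of premise 4 (O(reject_roster -> sign_request)) is O(~sign_request -> ~reject_roster), and O(~sign_request) is already established, so O(~reject_roster).
Premises 2, 9 do not contribute to this derivation.
Hence ~reject_roster is obligatory.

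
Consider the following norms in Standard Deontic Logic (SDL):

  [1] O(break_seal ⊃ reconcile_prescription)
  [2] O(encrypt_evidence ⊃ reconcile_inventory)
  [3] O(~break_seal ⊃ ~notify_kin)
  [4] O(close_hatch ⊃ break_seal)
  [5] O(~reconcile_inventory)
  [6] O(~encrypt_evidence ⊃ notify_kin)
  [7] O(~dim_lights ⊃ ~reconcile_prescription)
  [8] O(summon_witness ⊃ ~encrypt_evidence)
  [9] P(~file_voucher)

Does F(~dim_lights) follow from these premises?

Premise 5 gives O(~reconcile_inventory).
Premise 2 is O(encrypt_evidence ⊃ reconcile_inventory); contrapositively O(~reconcile_inventory ⊃ ~encrypt_evidence). Since O(~reconcile_inventory) holds, K gives O(~encrypt_evidence).
From O(~encrypt_evidence) and premise 6, O(~encrypt_evidence ⊃ notify_kin), we obtain O(notify_kin).
Premise 3, O(~break_seal ⊃ ~notify_kin), contraposes to O(notify_kin ⊃ break_seal); with O(notify_kin) we get O(break_seal).
Premise 1 is O(break_seal ⊃ reconcile_prescription); since O(break_seal), deontic closure gives O(reconcile_prescription).
Premise 7 is O(~dim_lights ⊃ ~reconcile_prescription); contrapositively O(reconcile_prescription ⊃ dim_lights). Since O(reconcile_prescription) holds, K gives O(dim_lights).
Premises 4, 8, 9 do not contribute to this derivation.
So O(dim_lights) holds, i.e. F(~dim_lights). The claim follows.

Yes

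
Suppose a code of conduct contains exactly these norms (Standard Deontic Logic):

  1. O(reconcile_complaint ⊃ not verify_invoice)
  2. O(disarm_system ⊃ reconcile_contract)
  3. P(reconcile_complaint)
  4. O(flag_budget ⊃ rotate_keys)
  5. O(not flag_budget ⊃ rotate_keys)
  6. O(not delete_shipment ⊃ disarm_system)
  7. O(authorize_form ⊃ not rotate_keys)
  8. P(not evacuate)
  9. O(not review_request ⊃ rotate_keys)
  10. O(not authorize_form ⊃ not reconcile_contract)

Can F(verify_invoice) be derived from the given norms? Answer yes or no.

No

Premise 1 is O(reconcile_complaint ⊃ not verify_invoice), but O(reconcile_complaint) is not derivable from the premises (the permission P(reconcile_complaint) asserts only not O(not reconcile_complaint), not O(reconcile_complaint)), so it does not yield O(not verify_invoice).
No other premise forces O(not verify_invoice). An ideal world satisfying every premise can still have verify_invoice true, so F(verify_invoice) is not derivable.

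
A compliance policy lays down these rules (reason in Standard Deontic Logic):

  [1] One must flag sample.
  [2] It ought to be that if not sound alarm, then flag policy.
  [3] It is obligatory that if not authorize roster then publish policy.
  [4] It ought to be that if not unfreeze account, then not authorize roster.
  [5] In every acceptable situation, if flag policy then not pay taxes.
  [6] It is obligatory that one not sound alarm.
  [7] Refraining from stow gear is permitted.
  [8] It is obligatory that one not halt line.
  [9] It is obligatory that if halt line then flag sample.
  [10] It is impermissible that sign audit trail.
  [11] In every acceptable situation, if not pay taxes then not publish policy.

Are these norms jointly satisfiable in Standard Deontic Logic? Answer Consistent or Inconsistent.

Premise 9 is O(halt_line → flag_sample); even if O(flag_sample) held, inferring O(halt_line) would be affirming the consequent — invalid.
So O(halt_line) is not derivable, and the apparent clash with O(¬halt_line) does not arise.
A world satisfying every obligation exists (e.g. authorize_roster=true, flag_policy=true, flag_sample=true, halt_line=false, pay_taxes=false, publish_policy=false, sign_audit_trail=false, sound_alarm=false, stow_gear=false, unfreeze_account=true); no atom is both obligatory and forbidden, so the set is consistent.

Consistent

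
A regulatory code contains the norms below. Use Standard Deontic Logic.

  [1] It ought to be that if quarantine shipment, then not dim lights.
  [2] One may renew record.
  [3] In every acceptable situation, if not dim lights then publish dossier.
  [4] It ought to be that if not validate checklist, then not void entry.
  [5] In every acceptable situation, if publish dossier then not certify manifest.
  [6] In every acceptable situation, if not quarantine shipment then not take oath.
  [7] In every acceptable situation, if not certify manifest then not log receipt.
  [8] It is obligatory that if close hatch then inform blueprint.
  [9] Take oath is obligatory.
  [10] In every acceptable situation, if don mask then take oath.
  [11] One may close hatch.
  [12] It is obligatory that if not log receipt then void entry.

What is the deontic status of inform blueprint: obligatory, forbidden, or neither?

Premise 8 is O(close_hatch → inform_blueprint), but O(close_hatch) is not derivable from the premises (the permission P(close_hatch) asserts only ¬O(¬close_hatch), not O(close_hatch)), so it does not yield O(inform_blueprint).
No premise or chain of K-axiom applications forces O(inform_blueprint), and none forces O(¬inform_blueprint). So inform_blueprint is neither obligatory nor forbidden under these norms.

Neither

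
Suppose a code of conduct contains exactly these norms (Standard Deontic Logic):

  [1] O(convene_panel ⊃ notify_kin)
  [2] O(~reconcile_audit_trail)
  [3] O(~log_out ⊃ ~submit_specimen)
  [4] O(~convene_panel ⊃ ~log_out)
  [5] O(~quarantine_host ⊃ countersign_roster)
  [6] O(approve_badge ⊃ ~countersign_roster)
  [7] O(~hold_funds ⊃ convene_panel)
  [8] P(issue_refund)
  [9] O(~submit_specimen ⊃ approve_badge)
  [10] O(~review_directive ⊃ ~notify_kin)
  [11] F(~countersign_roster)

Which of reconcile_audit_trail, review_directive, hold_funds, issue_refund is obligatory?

review_directive

Premise 11 is F(~countersign_roster), i.e. O(countersign_roster).
The contrapositive of premise 6 (O(approve_badge ⊃ ~countersign_roster)) is O(countersign_roster ⊃ ~approve_badge), and O(countersign_roster) is already established, so O(~approve_badge).
Premise 9, O(~submit_specimen ⊃ approve_badge), contraposes to O(~approve_badge ⊃ submit_specimen); with O(~approve_badge) we get O(submit_specimen).
Premise 3 is O(~log_out ⊃ ~submit_specimen); contrapositively O(submit_specimen ⊃ log_out). Since O(submit_specimen) holds, K gives O(log_out).
Premise 4 is O(~convene_panel ⊃ ~log_out); contrapositively O(log_out ⊃ convene_panel). Since O(log_out) holds, K gives O(convene_panel).
With premise 1, O(convene_panel ⊃ notify_kin), the K-axiom yields O(notify_kin).
Premise 10 is O(~review_directive ⊃ ~notify_kin); contrapositively O(notify_kin ⊃ review_directive). Since O(notify_kin) holds, K gives O(review_directive).
So O(review_directive) holds — review_directive is obligatory. None of the other listed options is made obligatory by any chain of premises.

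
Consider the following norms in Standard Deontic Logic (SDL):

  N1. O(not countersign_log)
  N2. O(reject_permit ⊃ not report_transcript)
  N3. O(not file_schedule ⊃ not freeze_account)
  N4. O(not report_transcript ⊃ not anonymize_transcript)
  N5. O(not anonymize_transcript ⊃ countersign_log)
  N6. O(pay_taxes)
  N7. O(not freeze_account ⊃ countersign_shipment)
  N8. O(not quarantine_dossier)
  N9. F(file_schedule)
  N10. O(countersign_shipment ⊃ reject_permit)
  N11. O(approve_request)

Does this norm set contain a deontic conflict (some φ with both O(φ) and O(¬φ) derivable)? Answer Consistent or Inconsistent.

From premise 1 we have O(not countersign_log).
The contrapositive of premise 5 (O(not anonymize_transcript ⊃ countersign_log)) is O(not countersign_log ⊃ anonymize_transcript), and O(not countersign_log) is already established, so O(anonymize_transcript).
The contrapositive of premise 4 (O(not report_transcript ⊃ not anonymize_transcript)) is O(anonymize_transcript ⊃ report_transcript), and O(anonymize_transcript) is already established, so O(report_transcript).
Premise 2 is O(reject_permit ⊃ not report_transcript); contrapositively O(report_transcript ⊃ not reject_permit). Since O(report_transcript) holds, K gives O(not reject_permit).
Premise 10, O(countersign_shipment ⊃ reject_permit), contraposes to O(not reject_permit ⊃ not countersign_shipment); with O(not reject_permit) we get O(not countersign_shipment).
Premise 7 is O(not freeze_account ⊃ countersign_shipment); contrapositively O(not countersign_shipment ⊃ freeze_account). Since O(not countersign_shipment) holds, K gives O(freeze_account).
Premise 3, O(not file_schedule ⊃ not freeze_account), contraposes to O(freeze_account ⊃ file_schedule); with O(freeze_account) we get O(file_schedule).
But premise 9, F(file_schedule), means O(not file_schedule).
We now have both O(file_schedule) and O(not file_schedule) — file_schedule is simultaneously obligatory and forbidden, violating the D-axiom.

Inconsistent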